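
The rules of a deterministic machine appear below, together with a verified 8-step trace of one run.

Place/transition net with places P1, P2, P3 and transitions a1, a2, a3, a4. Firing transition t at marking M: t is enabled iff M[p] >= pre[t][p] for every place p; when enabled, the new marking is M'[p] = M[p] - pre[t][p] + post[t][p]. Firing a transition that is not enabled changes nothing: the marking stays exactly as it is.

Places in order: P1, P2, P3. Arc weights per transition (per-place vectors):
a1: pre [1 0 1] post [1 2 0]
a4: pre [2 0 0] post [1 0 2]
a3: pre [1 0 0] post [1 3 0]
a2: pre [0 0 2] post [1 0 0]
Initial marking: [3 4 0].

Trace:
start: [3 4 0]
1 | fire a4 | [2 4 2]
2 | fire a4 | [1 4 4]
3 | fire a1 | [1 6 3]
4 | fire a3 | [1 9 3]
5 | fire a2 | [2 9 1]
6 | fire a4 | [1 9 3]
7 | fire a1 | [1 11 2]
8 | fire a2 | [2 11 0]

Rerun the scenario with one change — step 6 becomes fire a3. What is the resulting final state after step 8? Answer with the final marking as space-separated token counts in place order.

2 14 0

(re-executing from step 6 with the substitution; state before step 6: [2 9 1])
6 | fire a3 | [2 12 1]
7 | fire a1 | [2 14 0]
8 | fire a2 | [2 14 0]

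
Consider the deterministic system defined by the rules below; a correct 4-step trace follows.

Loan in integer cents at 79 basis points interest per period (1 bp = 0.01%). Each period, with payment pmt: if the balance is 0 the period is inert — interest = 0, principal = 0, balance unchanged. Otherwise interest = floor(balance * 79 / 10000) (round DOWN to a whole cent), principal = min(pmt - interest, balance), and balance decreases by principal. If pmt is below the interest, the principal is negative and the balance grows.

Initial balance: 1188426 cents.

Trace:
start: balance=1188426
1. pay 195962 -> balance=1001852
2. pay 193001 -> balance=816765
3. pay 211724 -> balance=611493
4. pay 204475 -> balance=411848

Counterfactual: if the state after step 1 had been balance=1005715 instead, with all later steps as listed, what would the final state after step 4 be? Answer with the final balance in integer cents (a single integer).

state after step 1 := balance=1005715
2. pay 193001 -> balance=820659
3. pay 211724 -> balance=615418
4. pay 204475 -> balance=415804

415804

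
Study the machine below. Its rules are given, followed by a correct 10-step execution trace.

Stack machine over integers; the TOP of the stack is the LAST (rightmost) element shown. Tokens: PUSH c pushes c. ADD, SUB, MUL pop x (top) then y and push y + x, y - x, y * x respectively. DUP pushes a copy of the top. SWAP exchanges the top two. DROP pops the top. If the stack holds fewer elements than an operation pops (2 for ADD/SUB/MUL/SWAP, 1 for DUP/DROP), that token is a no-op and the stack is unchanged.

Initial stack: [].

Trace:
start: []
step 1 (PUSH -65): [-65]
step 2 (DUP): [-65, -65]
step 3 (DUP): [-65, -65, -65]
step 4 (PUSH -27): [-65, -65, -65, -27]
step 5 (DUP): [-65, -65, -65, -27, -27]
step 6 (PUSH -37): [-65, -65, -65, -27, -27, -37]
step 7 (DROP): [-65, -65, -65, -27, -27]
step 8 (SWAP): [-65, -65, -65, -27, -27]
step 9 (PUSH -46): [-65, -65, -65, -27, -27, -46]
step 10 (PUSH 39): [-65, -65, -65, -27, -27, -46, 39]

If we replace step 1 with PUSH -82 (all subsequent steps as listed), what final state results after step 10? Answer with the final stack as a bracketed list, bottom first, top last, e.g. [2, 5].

(re-executing from step 1 with the substitution; state before step 1: [])
step 1 (PUSH -82): [-82]
step 2 (DUP): [-82, -82]
step 3 (DUP): [-82, -82, -82]
step 4 (PUSH -27): [-82, -82, -82, -27]
step 5 (DUP): [-82, -82, -82, -27, -27]
step 6 (PUSH -37): [-82, -82, -82, -27, -27, -37]
step 7 (DROP): [-82, -82, -82, -27, -27]
step 8 (SWAP): [-82, -82, -82, -27, -27]
step 9 (PUSH -46): [-82, -82, -82, -27, -27, -46]
step 10 (PUSH 39): [-82, -82, -82, -27, -27, -46, 39]

[-82, -82, -82, -27, -27, -46, 39]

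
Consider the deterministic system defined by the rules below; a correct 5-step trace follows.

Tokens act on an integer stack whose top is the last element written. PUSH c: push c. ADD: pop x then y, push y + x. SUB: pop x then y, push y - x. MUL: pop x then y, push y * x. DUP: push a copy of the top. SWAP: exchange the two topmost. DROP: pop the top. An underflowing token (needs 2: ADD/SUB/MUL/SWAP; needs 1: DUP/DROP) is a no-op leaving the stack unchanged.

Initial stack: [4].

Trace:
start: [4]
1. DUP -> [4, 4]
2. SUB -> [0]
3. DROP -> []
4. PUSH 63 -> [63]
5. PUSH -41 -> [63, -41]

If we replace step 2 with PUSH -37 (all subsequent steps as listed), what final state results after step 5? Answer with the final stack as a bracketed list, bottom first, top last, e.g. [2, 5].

[4, 4, 63, -41]

(re-executing from step 2 with the substitution; state before step 2: [4, 4])
2. PUSH -37 -> [4, 4, -37]
3. DROP -> [4, 4]
4. PUSH 63 -> [4, 4, 63]
5. PUSH -41 -> [4, 4, 63, -41]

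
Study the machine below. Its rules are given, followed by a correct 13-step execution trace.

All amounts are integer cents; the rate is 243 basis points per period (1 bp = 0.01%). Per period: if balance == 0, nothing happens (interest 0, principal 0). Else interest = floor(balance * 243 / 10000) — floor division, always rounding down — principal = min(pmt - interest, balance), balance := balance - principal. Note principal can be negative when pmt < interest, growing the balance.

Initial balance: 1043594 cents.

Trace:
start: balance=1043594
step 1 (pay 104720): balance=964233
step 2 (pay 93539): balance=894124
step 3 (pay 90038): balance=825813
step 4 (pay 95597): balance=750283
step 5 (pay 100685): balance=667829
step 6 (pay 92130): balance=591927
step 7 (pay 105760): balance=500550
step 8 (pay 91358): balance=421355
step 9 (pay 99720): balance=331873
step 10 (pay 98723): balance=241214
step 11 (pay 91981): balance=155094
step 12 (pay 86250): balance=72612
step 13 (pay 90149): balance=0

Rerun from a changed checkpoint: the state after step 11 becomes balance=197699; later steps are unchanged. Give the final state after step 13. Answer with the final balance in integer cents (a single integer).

state after step 11 := balance=197699
step 12 (pay 86250): balance=116253
step 13 (pay 90149): balance=28928

28928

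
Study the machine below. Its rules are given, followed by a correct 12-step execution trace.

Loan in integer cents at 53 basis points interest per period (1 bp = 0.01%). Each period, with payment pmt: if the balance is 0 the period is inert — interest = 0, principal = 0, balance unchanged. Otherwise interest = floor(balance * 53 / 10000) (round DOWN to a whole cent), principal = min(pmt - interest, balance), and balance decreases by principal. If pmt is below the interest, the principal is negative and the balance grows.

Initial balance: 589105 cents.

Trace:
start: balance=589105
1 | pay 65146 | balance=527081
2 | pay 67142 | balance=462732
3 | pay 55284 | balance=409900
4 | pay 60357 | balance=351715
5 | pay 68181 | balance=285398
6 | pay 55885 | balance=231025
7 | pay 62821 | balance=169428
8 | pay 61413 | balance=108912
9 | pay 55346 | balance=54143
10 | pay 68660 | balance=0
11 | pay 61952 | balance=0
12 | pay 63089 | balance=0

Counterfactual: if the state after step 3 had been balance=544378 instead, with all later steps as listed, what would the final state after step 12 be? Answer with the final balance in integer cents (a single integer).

1278

state after step 3 := balance=544378
4 | pay 60357 | balance=486906
5 | pay 68181 | balance=421305
6 | pay 55885 | balance=367652
7 | pay 62821 | balance=306779
8 | pay 61413 | balance=246991
9 | pay 55346 | balance=192954
10 | pay 68660 | balance=125316
11 | pay 61952 | balance=64028
12 | pay 63089 | balance=1278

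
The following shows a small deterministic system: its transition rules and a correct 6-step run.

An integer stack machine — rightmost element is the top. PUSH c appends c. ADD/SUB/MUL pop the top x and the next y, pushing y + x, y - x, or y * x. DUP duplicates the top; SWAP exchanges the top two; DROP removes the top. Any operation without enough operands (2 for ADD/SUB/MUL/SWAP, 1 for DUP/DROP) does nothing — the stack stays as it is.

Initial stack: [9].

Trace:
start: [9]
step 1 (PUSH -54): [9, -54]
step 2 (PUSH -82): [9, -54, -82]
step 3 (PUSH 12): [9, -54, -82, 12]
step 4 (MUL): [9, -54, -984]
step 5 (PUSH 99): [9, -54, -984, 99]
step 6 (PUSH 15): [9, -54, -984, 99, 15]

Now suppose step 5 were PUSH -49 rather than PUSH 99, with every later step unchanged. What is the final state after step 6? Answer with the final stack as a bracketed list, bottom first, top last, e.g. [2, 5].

[9, -54, -984, -49, 15]

(re-executing from step 5 with the substitution; state before step 5: [9, -54, -984])
step 5 (PUSH -49): [9, -54, -984, -49]
step 6 (PUSH 15): [9, -54, -984, -49, 15]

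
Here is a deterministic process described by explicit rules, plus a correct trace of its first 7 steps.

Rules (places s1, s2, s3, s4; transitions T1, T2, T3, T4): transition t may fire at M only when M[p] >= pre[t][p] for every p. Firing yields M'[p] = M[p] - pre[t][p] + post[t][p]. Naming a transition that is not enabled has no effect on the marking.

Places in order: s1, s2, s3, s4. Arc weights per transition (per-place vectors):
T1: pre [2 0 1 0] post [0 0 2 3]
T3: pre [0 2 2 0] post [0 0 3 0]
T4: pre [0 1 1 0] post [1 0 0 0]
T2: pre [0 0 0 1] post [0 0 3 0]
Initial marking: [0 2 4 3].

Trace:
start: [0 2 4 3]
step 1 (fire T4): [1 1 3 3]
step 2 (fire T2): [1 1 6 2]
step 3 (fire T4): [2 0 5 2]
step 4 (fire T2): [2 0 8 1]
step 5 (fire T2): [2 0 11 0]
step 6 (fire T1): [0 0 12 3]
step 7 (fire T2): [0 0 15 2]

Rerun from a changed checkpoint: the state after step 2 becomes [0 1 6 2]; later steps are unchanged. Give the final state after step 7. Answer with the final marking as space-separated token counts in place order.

1 0 11 0

state after step 2 := [0 1 6 2]
step 3 (fire T4): [1 0 5 2]
step 4 (fire T2): [1 0 8 1]
step 5 (fire T2): [1 0 11 0]
step 6 (fire T1): [1 0 11 0]
step 7 (fire T2): [1 0 11 0]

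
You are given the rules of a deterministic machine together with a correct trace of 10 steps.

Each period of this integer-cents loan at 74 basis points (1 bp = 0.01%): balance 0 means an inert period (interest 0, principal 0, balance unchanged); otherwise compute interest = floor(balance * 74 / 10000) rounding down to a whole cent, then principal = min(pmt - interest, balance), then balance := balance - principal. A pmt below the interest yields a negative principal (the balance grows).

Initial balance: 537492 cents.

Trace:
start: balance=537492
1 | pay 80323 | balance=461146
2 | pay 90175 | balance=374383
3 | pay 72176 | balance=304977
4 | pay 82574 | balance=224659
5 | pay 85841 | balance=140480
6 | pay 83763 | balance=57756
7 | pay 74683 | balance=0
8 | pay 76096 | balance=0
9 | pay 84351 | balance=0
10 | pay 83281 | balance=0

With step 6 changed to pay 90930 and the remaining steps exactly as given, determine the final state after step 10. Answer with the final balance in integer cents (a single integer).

0

(re-executing from step 6 with the substitution; state before step 6: balance=140480)
6 | pay 90930 | balance=50589
7 | pay 74683 | balance=0
8 | pay 76096 | balance=0
9 | pay 84351 | balance=0
10 | pay 83281 | balance=0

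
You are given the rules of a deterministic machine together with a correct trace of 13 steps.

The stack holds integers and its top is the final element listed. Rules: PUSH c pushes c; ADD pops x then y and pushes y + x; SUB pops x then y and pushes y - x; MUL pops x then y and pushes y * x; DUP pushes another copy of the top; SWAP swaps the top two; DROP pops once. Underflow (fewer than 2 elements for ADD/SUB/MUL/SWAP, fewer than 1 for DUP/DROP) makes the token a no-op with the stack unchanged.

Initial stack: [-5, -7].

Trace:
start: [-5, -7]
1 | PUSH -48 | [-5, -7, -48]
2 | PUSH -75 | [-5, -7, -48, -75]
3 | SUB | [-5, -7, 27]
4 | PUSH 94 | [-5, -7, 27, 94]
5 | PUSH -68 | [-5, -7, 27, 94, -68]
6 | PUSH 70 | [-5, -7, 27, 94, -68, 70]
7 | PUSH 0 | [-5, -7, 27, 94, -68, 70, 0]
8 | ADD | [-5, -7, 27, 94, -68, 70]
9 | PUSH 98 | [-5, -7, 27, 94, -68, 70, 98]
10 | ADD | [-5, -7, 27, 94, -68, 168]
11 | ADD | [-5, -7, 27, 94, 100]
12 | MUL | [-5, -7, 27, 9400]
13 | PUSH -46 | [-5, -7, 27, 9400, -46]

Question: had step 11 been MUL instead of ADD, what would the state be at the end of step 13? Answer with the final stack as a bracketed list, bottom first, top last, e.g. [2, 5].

(re-executing from step 11 with the substitution; state before step 11: [-5, -7, 27, 94, -68, 168])
11 | MUL | [-5, -7, 27, 94, -11424]
12 | MUL | [-5, -7, 27, -1073856]
13 | PUSH -46 | [-5, -7, 27, -1073856, -46]

[-5, -7, 27, -1073856, -46]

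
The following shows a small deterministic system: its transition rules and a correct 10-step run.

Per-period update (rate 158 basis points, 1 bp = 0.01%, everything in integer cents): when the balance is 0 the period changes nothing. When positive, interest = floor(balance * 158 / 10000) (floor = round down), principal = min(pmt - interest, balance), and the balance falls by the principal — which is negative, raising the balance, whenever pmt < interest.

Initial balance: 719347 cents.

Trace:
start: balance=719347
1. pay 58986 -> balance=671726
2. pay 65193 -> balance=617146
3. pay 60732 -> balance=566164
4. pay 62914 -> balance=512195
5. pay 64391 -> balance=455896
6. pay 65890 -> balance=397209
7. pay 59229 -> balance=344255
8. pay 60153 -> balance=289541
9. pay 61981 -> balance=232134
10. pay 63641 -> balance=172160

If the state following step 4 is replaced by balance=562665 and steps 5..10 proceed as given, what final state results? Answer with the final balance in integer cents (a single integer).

state after step 4 := balance=562665
5. pay 64391 -> balance=507164
6. pay 65890 -> balance=449287
7. pay 59229 -> balance=397156
8. pay 60153 -> balance=343278
9. pay 61981 -> balance=286720
10. pay 63641 -> balance=227609

227609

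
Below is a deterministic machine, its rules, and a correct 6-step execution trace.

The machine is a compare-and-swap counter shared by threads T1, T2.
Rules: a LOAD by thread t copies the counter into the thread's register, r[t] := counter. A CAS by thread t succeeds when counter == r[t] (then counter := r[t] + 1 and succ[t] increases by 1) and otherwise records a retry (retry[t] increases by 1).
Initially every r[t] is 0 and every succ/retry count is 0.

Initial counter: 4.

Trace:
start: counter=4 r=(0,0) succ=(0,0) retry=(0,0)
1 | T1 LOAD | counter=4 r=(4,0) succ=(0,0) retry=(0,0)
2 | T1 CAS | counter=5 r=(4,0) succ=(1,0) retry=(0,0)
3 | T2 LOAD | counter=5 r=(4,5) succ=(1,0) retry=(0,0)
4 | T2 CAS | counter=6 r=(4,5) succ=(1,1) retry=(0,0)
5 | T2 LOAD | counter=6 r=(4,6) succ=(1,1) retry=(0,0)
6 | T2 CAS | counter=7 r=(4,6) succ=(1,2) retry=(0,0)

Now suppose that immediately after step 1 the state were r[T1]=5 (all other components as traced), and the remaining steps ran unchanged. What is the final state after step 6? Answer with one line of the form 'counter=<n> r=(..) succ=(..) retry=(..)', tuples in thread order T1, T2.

counter=6 r=(5,5) succ=(0,2) retry=(1,0)

state after step 1 := counter=4 r=(5,0) succ=(0,0) retry=(0,0)
2 | T1 CAS | counter=4 r=(5,0) succ=(0,0) retry=(1,0)
3 | T2 LOAD | counter=4 r=(5,4) succ=(0,0) retry=(1,0)
4 | T2 CAS | counter=5 r=(5,4) succ=(0,1) retry=(1,0)
5 | T2 LOAD | counter=5 r=(5,5) succ=(0,1) retry=(1,0)
6 | T2 CAS | counter=6 r=(5,5) succ=(0,2) retry=(1,0)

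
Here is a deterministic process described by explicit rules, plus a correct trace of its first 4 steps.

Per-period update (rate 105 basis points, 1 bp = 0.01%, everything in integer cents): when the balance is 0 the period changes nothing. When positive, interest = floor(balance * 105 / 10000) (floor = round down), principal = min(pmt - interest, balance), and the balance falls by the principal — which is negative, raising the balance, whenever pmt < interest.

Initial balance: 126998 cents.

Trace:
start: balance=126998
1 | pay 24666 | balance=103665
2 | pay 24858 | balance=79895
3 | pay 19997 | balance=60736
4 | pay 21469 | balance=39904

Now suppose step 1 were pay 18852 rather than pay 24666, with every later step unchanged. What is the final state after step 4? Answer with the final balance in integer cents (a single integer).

45904

(re-executing from step 1 with the substitution; state before step 1: balance=126998)
1 | pay 18852 | balance=109479
2 | pay 24858 | balance=85770
3 | pay 19997 | balance=66673
4 | pay 21469 | balance=45904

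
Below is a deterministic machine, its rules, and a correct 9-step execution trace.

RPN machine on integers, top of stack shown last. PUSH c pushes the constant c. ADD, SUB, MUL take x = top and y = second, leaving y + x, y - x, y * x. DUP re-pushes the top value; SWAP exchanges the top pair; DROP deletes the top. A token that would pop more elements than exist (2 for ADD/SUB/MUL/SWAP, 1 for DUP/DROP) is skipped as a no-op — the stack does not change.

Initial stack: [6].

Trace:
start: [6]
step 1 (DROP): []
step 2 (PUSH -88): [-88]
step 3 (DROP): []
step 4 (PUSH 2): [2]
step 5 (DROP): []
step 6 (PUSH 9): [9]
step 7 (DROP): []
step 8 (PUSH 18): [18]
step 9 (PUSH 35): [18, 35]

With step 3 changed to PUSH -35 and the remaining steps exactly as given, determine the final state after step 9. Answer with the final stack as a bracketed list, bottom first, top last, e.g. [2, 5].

[-88, -35, 18, 35]

(re-executing from step 3 with the substitution; state before step 3: [-88])
step 3 (PUSH -35): [-88, -35]
step 4 (PUSH 2): [-88, -35, 2]
step 5 (DROP): [-88, -35]
step 6 (PUSH 9): [-88, -35, 9]
step 7 (DROP): [-88, -35]
step 8 (PUSH 18): [-88, -35, 18]
step 9 (PUSH 35): [-88, -35, 18, 35]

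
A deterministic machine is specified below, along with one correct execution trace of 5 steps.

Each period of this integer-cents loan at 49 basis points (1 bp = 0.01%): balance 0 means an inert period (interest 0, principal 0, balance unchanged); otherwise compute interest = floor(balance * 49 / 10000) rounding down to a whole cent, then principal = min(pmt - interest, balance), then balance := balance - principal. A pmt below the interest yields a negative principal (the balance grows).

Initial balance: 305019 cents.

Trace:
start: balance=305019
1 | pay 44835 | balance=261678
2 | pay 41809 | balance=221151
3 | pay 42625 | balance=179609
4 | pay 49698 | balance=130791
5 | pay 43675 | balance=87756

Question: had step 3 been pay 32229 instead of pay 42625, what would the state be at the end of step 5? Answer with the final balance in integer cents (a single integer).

(re-executing from step 3 with the substitution; state before step 3: balance=221151)
3 | pay 32229 | balance=190005
4 | pay 49698 | balance=141238
5 | pay 43675 | balance=98255

98255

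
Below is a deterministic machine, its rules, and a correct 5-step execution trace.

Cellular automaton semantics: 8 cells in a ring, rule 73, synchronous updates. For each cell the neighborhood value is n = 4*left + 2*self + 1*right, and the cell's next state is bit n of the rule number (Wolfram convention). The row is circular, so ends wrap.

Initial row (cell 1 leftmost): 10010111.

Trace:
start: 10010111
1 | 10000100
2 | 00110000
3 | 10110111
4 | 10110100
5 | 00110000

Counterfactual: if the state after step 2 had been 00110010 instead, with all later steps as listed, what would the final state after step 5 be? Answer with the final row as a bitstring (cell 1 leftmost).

state after step 2 := 00110010
3 | 10110000
4 | 00110110
5 | 10110110

10110110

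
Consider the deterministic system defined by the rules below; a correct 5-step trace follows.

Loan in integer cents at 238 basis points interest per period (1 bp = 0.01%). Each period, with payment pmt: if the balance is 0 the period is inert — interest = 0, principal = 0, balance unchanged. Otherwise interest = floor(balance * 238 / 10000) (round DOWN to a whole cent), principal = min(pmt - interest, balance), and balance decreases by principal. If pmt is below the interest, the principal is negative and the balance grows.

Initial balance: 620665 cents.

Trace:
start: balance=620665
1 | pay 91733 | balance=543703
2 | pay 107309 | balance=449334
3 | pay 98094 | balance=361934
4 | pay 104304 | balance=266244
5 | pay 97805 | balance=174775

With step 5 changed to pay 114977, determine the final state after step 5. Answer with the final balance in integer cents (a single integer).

(re-executing from step 5 with the substitution; state before step 5: balance=266244)
5 | pay 114977 | balance=157603

157603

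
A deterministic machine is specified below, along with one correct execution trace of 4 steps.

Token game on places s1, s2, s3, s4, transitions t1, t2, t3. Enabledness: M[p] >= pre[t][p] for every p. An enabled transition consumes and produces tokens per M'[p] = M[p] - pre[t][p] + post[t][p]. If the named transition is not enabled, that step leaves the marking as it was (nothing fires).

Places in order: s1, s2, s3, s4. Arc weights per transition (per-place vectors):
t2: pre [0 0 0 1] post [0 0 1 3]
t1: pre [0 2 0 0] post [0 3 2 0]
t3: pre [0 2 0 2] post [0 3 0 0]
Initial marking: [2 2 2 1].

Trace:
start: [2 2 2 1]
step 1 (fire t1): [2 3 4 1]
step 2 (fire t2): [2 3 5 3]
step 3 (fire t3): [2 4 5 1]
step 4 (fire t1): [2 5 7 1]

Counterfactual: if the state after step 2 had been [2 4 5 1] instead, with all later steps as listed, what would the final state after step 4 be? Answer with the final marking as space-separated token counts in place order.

2 5 7 1

state after step 2 := [2 4 5 1]
step 3 (fire t3): [2 4 5 1]
step 4 (fire t1): [2 5 7 1]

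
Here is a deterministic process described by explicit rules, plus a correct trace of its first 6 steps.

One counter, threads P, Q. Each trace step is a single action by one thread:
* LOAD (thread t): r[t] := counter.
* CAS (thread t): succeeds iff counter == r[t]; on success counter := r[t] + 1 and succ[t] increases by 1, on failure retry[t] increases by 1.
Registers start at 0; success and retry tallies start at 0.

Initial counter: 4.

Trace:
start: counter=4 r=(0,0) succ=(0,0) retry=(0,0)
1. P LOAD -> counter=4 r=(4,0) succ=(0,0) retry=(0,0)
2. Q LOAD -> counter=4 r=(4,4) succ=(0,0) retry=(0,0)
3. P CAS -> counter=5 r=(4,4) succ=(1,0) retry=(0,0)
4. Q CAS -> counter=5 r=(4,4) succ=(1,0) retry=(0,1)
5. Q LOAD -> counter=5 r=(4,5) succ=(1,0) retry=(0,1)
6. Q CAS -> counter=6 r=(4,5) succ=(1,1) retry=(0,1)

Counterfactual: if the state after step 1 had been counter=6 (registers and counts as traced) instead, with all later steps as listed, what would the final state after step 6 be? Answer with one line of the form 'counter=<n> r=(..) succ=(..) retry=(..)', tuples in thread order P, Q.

counter=8 r=(4,7) succ=(0,2) retry=(1,0)

state after step 1 := counter=6 r=(4,0) succ=(0,0) retry=(0,0)
2. Q LOAD -> counter=6 r=(4,6) succ=(0,0) retry=(0,0)
3. P CAS -> counter=6 r=(4,6) succ=(0,0) retry=(1,0)
4. Q CAS -> counter=7 r=(4,6) succ=(0,1) retry=(1,0)
5. Q LOAD -> counter=7 r=(4,7) succ=(0,1) retry=(1,0)
6. Q CAS -> counter=8 r=(4,7) succ=(0,2) retry=(1,0)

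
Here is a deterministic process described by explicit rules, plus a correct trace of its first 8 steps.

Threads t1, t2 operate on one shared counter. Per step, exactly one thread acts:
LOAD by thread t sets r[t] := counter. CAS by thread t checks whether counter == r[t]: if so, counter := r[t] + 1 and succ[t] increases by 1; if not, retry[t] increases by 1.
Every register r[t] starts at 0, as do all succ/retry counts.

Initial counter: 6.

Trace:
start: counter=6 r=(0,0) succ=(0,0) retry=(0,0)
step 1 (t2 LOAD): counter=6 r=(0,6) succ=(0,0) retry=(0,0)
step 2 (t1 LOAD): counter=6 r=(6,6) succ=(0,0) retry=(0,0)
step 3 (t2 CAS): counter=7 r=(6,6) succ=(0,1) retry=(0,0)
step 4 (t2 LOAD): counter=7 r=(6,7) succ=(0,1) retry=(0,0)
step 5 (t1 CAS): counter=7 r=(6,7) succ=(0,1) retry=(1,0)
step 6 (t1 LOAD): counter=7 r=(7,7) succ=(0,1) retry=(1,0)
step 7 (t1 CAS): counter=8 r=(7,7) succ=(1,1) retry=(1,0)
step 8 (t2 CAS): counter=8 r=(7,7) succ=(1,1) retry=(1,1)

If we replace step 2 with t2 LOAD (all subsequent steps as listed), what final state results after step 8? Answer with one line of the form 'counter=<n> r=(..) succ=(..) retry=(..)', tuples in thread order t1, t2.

(re-executing from step 2 with the substitution; state before step 2: counter=6 r=(0,6) succ=(0,0) retry=(0,0))
step 2 (t2 LOAD): counter=6 r=(0,6) succ=(0,0) retry=(0,0)
step 3 (t2 CAS): counter=7 r=(0,6) succ=(0,1) retry=(0,0)
step 4 (t2 LOAD): counter=7 r=(0,7) succ=(0,1) retry=(0,0)
step 5 (t1 CAS): counter=7 r=(0,7) succ=(0,1) retry=(1,0)
step 6 (t1 LOAD): counter=7 r=(7,7) succ=(0,1) retry=(1,0)
step 7 (t1 CAS): counter=8 r=(7,7) succ=(1,1) retry=(1,0)
step 8 (t2 CAS): counter=8 r=(7,7) succ=(1,1) retry=(1,1)

counter=8 r=(7,7) succ=(1,1) retry=(1,1)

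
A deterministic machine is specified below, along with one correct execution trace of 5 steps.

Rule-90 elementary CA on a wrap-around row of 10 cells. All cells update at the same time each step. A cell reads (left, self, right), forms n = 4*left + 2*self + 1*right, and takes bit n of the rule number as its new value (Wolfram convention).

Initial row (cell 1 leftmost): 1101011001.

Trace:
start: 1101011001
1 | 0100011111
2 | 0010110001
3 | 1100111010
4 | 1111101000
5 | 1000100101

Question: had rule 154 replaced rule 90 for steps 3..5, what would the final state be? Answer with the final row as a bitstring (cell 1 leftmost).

(re-executing steps 3..5 under rule 154; state before step 3: 0010110001)
3 | 1100101010
4 | 1011000000
5 | 0010100001

0010100001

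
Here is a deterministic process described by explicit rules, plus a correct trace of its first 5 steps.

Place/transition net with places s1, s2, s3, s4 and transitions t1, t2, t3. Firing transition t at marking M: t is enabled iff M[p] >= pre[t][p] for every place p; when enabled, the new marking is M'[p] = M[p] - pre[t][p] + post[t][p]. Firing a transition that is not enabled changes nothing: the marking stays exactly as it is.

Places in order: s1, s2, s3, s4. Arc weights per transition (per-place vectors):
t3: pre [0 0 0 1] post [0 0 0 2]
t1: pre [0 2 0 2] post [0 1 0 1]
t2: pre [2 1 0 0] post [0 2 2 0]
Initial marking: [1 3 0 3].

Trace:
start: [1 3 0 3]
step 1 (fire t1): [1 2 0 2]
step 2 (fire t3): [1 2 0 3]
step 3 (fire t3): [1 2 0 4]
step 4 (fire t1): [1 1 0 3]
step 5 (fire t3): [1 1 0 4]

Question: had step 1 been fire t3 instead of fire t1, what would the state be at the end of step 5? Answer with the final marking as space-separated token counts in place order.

1 2 0 6

(re-executing from step 1 with the substitution; state before step 1: [1 3 0 3])
step 1 (fire t3): [1 3 0 4]
step 2 (fire t3): [1 3 0 5]
step 3 (fire t3): [1 3 0 6]
step 4 (fire t1): [1 2 0 5]
step 5 (fire t3): [1 2 0 6]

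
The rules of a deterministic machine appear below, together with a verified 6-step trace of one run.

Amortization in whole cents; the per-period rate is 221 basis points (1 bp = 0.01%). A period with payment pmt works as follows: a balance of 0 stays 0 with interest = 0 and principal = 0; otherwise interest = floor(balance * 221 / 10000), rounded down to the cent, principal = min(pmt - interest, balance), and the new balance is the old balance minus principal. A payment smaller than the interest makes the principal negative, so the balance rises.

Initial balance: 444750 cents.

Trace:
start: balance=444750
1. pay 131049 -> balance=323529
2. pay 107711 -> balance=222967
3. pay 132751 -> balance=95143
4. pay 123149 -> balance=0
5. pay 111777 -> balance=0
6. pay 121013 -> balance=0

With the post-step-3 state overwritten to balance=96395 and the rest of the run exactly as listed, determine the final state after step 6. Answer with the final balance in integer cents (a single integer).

0

state after step 3 := balance=96395
4. pay 123149 -> balance=0
5. pay 111777 -> balance=0
6. pay 121013 -> balance=0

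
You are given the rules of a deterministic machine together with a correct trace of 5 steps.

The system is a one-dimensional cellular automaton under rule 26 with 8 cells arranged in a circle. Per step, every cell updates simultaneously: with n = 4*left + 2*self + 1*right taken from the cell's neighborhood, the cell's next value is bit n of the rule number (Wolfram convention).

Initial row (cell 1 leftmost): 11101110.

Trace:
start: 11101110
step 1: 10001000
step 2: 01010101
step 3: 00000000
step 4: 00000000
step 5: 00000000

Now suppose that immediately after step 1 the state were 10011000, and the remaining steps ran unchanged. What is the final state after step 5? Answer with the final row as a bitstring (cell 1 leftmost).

00010001

state after step 1 := 10011000
step 2: 01110101
step 3: 01000000
step 4: 10100000
step 5: 00010001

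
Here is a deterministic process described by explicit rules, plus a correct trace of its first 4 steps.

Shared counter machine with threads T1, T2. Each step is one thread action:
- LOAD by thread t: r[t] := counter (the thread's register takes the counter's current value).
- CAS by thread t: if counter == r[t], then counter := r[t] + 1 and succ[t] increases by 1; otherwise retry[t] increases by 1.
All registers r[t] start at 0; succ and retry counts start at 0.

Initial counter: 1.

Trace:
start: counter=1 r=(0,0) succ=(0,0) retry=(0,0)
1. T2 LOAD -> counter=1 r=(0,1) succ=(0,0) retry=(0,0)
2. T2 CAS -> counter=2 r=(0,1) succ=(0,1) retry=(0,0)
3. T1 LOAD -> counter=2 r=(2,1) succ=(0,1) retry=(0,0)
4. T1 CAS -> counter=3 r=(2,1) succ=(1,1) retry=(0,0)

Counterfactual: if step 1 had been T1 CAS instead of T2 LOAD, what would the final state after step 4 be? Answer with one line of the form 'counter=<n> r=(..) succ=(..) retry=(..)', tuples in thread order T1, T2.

counter=2 r=(1,0) succ=(1,0) retry=(1,1)

(re-executing from step 1 with the substitution; state before step 1: counter=1 r=(0,0) succ=(0,0) retry=(0,0))
1. T1 CAS -> counter=1 r=(0,0) succ=(0,0) retry=(1,0)
2. T2 CAS -> counter=1 r=(0,0) succ=(0,0) retry=(1,1)
3. T1 LOAD -> counter=1 r=(1,0) succ=(0,0) retry=(1,1)
4. T1 CAS -> counter=2 r=(1,0) succ=(1,0) retry=(1,1)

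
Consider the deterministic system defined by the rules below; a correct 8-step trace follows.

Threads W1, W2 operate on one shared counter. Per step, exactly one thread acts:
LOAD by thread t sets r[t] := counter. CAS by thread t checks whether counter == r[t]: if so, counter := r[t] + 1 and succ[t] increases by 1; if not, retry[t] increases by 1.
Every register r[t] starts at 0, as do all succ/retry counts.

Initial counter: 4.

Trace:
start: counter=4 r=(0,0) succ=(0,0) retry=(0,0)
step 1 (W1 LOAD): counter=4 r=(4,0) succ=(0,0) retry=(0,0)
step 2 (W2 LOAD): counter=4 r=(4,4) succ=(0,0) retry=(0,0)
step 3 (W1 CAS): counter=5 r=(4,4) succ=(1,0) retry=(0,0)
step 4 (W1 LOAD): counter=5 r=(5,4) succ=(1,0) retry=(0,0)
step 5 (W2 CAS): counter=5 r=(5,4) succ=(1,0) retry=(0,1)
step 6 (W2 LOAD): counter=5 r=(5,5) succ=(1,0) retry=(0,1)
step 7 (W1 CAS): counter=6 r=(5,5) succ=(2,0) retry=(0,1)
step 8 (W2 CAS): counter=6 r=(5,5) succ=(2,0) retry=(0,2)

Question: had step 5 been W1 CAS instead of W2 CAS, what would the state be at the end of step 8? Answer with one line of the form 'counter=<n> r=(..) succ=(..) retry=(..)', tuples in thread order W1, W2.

counter=7 r=(5,6) succ=(2,1) retry=(1,0)

(re-executing from step 5 with the substitution; state before step 5: counter=5 r=(5,4) succ=(1,0) retry=(0,0))
step 5 (W1 CAS): counter=6 r=(5,4) succ=(2,0) retry=(0,0)
step 6 (W2 LOAD): counter=6 r=(5,6) succ=(2,0) retry=(0,0)
step 7 (W1 CAS): counter=6 r=(5,6) succ=(2,0) retry=(1,0)
step 8 (W2 CAS): counter=7 r=(5,6) succ=(2,1) retry=(1,0)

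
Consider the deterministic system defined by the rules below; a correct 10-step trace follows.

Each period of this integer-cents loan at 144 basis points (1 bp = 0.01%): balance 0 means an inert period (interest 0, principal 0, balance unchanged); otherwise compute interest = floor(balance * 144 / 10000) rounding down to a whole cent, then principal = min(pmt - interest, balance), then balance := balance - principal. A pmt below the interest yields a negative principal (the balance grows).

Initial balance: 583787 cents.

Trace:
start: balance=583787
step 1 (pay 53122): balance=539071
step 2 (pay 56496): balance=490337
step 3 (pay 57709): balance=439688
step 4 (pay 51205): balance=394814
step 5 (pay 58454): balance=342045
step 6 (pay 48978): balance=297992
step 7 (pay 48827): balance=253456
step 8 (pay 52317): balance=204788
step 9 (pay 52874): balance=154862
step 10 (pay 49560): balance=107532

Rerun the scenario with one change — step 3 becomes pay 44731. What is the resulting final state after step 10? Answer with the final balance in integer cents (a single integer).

(re-executing from step 3 with the substitution; state before step 3: balance=490337)
step 3 (pay 44731): balance=452666
step 4 (pay 51205): balance=407979
step 5 (pay 58454): balance=355399
step 6 (pay 48978): balance=311538
step 7 (pay 48827): balance=267197
step 8 (pay 52317): balance=218727
step 9 (pay 52874): balance=169002
step 10 (pay 49560): balance=121875

121875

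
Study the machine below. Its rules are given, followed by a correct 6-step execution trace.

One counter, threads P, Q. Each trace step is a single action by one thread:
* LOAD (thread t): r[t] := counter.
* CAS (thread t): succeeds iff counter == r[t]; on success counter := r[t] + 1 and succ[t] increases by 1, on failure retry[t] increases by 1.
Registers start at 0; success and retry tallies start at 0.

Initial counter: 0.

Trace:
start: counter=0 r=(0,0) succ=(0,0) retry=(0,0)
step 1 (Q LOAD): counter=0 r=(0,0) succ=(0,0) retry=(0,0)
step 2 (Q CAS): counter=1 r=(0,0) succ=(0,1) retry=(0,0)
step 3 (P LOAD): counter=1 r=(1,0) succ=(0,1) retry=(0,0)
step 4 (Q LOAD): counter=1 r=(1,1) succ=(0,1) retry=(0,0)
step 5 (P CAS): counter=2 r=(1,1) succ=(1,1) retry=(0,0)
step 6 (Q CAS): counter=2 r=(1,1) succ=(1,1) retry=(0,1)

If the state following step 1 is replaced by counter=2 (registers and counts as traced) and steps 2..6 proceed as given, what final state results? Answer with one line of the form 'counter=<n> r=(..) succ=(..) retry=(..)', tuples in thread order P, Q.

counter=3 r=(2,2) succ=(1,0) retry=(0,2)

state after step 1 := counter=2 r=(0,0) succ=(0,0) retry=(0,0)
step 2 (Q CAS): counter=2 r=(0,0) succ=(0,0) retry=(0,1)
step 3 (P LOAD): counter=2 r=(2,0) succ=(0,0) retry=(0,1)
step 4 (Q LOAD): counter=2 r=(2,2) succ=(0,0) retry=(0,1)
step 5 (P CAS): counter=3 r=(2,2) succ=(1,0) retry=(0,1)
step 6 (Q CAS): counter=3 r=(2,2) succ=(1,0) retry=(0,2)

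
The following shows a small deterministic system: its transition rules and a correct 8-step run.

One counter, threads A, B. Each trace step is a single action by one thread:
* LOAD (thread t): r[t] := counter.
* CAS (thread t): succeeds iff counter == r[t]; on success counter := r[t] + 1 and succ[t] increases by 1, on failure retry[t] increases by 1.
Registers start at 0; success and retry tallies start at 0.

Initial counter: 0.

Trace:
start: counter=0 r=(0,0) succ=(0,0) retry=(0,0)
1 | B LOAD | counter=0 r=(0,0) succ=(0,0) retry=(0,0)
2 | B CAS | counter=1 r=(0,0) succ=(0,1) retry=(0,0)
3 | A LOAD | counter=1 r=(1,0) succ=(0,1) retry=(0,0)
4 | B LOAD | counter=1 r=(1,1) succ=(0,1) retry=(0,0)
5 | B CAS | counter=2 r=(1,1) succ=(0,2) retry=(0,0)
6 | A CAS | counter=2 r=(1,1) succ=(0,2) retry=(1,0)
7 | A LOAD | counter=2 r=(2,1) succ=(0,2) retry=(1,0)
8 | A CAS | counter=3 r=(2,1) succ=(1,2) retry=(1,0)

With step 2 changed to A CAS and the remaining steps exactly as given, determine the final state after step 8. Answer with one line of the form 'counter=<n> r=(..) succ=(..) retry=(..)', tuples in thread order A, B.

(re-executing from step 2 with the substitution; state before step 2: counter=0 r=(0,0) succ=(0,0) retry=(0,0))
2 | A CAS | counter=1 r=(0,0) succ=(1,0) retry=(0,0)
3 | A LOAD | counter=1 r=(1,0) succ=(1,0) retry=(0,0)
4 | B LOAD | counter=1 r=(1,1) succ=(1,0) retry=(0,0)
5 | B CAS | counter=2 r=(1,1) succ=(1,1) retry=(0,0)
6 | A CAS | counter=2 r=(1,1) succ=(1,1) retry=(1,0)
7 | A LOAD | counter=2 r=(2,1) succ=(1,1) retry=(1,0)
8 | A CAS | counter=3 r=(2,1) succ=(2,1) retry=(1,0)

counter=3 r=(2,1) succ=(2,1) retry=(1,0)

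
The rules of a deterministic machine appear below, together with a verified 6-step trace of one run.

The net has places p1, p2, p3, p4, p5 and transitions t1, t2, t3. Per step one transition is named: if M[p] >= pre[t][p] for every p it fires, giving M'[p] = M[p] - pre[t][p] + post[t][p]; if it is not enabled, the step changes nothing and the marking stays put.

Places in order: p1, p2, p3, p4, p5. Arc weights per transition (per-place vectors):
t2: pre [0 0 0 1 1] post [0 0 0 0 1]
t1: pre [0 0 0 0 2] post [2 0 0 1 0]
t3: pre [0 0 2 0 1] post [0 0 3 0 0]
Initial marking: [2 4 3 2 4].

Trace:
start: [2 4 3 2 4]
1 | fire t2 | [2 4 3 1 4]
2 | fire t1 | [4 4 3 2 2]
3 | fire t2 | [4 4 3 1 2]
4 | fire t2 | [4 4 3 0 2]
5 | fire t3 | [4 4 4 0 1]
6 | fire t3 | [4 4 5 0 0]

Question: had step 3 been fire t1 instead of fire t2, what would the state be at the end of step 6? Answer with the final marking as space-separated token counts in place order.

(re-executing from step 3 with the substitution; state before step 3: [4 4 3 2 2])
3 | fire t1 | [6 4 3 3 0]
4 | fire t2 | [6 4 3 3 0]
5 | fire t3 | [6 4 3 3 0]
6 | fire t3 | [6 4 3 3 0]

6 4 3 3 0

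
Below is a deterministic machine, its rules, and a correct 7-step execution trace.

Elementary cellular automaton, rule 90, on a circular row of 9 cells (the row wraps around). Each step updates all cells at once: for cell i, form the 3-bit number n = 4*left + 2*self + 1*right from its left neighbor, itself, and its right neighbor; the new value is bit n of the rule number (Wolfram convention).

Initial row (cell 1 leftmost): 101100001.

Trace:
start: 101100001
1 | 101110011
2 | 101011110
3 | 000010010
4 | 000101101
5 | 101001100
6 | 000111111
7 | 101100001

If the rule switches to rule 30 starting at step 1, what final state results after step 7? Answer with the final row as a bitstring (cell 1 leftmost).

(re-executing steps 1..7 under rule 30; state before step 1: 101100001)
1 | 001010011
2 | 111011110
3 | 100010000
4 | 110111001
5 | 000100111
6 | 101111100
7 | 101000011

101000011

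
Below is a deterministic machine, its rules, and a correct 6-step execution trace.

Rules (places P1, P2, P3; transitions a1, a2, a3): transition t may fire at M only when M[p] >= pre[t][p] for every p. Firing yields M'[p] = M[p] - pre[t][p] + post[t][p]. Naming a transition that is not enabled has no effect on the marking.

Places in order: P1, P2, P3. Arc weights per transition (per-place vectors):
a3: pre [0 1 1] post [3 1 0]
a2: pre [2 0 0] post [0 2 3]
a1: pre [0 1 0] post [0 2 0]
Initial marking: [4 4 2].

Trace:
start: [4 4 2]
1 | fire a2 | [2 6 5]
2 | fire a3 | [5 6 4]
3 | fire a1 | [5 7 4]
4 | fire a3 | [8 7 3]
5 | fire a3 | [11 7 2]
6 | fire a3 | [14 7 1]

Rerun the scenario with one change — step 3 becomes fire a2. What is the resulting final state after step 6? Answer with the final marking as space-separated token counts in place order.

(re-executing from step 3 with the substitution; state before step 3: [5 6 4])
3 | fire a2 | [3 8 7]
4 | fire a3 | [6 8 6]
5 | fire a3 | [9 8 5]
6 | fire a3 | [12 8 4]

12 8 4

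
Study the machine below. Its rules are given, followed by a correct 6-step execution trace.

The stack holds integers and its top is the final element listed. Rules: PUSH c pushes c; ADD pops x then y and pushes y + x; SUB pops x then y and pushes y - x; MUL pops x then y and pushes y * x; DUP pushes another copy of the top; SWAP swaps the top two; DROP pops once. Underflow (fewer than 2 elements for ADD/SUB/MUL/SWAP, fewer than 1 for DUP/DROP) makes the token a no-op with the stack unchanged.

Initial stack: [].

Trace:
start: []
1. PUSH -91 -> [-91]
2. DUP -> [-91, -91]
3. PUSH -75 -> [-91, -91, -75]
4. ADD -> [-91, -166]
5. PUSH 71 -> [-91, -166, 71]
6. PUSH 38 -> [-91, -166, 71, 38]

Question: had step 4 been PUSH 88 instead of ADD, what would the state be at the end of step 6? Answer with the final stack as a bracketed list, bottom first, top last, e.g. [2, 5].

[-91, -91, -75, 88, 71, 38]

(re-executing from step 4 with the substitution; state before step 4: [-91, -91, -75])
4. PUSH 88 -> [-91, -91, -75, 88]
5. PUSH 71 -> [-91, -91, -75, 88, 71]
6. PUSH 38 -> [-91, -91, -75, 88, 71, 38]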